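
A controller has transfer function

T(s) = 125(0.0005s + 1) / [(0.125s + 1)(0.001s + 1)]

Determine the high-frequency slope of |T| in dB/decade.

-20 dB/decade

Each pole contributes −20 dB/decade at high frequency; each zero contributes +20 dB/decade.
Net: 1 zero(s) − 2 pole(s) → -20 dB/decade.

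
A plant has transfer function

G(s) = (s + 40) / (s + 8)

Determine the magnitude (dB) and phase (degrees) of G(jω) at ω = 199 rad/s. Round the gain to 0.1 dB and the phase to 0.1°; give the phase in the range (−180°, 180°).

At s = jω = j199:
zero (s+40): 40 + j199 → |·| = √(40²+199²) = √41201 ≈ 202.98, ∠ = arctan(199/40) ≈ 78.63°
pole (s+8): 8 + j199 → |·| = √(8²+199²) = √39665 ≈ 199.16, ∠ = arctan(199/8) ≈ 87.70°
|G| = 1 · 202.98 / 199.16 ≈ 1.0192
Gain = 20 log₁₀(1.0192) ≈ 0.17 dB
∠G = 78.63° − 87.70° = -9.07°

0.2 dB, -9.1°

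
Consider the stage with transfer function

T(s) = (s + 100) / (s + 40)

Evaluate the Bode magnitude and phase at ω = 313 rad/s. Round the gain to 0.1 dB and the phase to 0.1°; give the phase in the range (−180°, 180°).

At s = jω = j313:
zero (s+100): 100 + j313 → |·| = √(100²+313²) = √107969 ≈ 328.59, ∠ = arctan(313/100) ≈ 72.28°
pole (s+40): 40 + j313 → |·| = √(40²+313²) = √99569 ≈ 315.55, ∠ = arctan(313/40) ≈ 82.72°
|T| = 1 · 328.59 / 315.55 ≈ 1.0413
Gain = 20 log₁₀(1.0413) ≈ 0.35 dB
∠T = 72.28° − 82.72° = -10.44°

0.4 dB, -10.4°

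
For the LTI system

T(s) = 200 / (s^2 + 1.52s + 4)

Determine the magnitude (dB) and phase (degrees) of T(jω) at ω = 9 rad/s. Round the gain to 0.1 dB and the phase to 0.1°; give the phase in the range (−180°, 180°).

At s = jω = j9:
quadratic: (j9)² + 1.52·j9 + 4 = -77 + j13.68 → |·| ≈ 78.206, ∠ ≈ 169.93°
|T| = 200 / 78.206 ≈ 2.5573
Gain = 20 log₁₀(2.5573) ≈ 8.16 dB
∠T = 0.00° − 169.93° = -169.93°

8.2 dB, -169.9°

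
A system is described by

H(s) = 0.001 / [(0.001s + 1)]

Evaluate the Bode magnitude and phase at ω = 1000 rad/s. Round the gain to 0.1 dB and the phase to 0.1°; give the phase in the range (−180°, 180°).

-63.0 dB, -45.0°

At ω = 1000 rad/s:
pole (1 + j1000·0.001) = 1 + j1 → |·| ≈ 1.4142, ∠ ≈ 45.00°
|H| = 0.001 · 1 / (1.4142) ≈ 0.00070711
Gain = 20 log₁₀(0.00070711) ≈ -63.01 dB
∠H = (0°) − (45.00°) = -45.00°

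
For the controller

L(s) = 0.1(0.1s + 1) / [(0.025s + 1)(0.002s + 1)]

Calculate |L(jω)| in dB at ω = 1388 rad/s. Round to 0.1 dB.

-17.4 dB

At ω = 1388 rad/s:
zero (1 + j1388·0.1) = 1 + j138.8 → |·| ≈ 138.8, ∠ ≈ 89.59°
pole (1 + j1388·0.025) = 1 + j34.7 → |·| ≈ 34.714, ∠ ≈ 88.35°
pole (1 + j1388·0.002) = 1 + j2.776 → |·| ≈ 2.9506, ∠ ≈ 70.19°
|L| = 0.1 · 138.8 / (34.714 · 2.9506) ≈ 0.13551
Gain = 20 log₁₀(0.13551) ≈ -17.36 dB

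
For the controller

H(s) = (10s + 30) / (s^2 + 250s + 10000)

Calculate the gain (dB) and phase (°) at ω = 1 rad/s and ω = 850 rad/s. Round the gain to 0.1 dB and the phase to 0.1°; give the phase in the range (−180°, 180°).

ω = 1: -50.0 dB, 17.0°; ω = 850: -38.8 dB, -73.6°

Substitute s = j1:
Numerator: 10(j1) + 30 = 30 + j10
Denominator: (j1)^2 + 250(j1) + 10000 = 9999 + j250
|N| = √(30² + 10²) ≈ 31.623, ∠N ≈ 18.43°
|D| = √(9999² + 250²) ≈ 10002, ∠D ≈ 1.43°
|H| = 31.623 / 10002 ≈ 0.0031617
Gain = 20 log₁₀(0.0031617) ≈ -50.00 dB
∠H = 18.43° − 1.43° = 17.00°

Substitute s = j850:
Numerator: 10(j850) + 30 = 30 + j8500
Denominator: (j850)^2 + 250(j850) + 10000 = -712500 + j212500
|N| = √(30² + 8500²) ≈ 8500.1, ∠N ≈ 89.80°
|D| = √(712500² + 212500²) ≈ 7.4351e+05, ∠D ≈ 163.39°
|H| = 8500.1 / 7.4351e+05 ≈ 0.011432
Gain = 20 log₁₀(0.011432) ≈ -38.84 dB
∠H = 89.80° − 163.39° = -73.59°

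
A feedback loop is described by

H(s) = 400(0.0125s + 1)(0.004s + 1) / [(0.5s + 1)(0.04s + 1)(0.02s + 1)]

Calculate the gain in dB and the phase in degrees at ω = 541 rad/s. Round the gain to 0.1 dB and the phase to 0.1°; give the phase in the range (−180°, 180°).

At ω = 541 rad/s:
zero (1 + j541·0.0125) = 1 + j6.7625 → |·| ≈ 6.836, ∠ ≈ 81.59°
zero (1 + j541·0.004) = 1 + j2.164 → |·| ≈ 2.3839, ∠ ≈ 65.20°
pole (1 + j541·0.5) = 1 + j270.5 → |·| ≈ 270.5, ∠ ≈ 89.79°
pole (1 + j541·0.04) = 1 + j21.64 → |·| ≈ 21.663, ∠ ≈ 87.35°
pole (1 + j541·0.02) = 1 + j10.82 → |·| ≈ 10.866, ∠ ≈ 84.72°
|H| = 400 · 6.836 · 2.3839 / (270.5 · 21.663 · 10.866) ≈ 0.10238
Gain = 20 log₁₀(0.10238) ≈ -19.80 dB
∠H = (81.59° + 65.20°) − (89.79° + 87.35° + 84.72°) = -115.07°

-19.8 dB, -115.1°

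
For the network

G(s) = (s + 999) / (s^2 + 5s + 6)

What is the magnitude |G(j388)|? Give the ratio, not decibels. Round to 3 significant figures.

0.00712

Substitute s = j388:
Numerator: (j388) + 999 = 999 + j388
Denominator: (j388)^2 + 5(j388) + 6 = -150538 + j1940
|N| = √(999² + 388²) ≈ 1071.7, ∠N ≈ 21.23°
|D| = √(150538² + 1940²) ≈ 1.5055e+05, ∠D ≈ 179.26°
|G| = 1071.7 / 1.5055e+05 ≈ 0.0071186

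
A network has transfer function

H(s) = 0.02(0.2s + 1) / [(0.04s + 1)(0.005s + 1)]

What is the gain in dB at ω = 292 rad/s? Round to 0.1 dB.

At ω = 292 rad/s:
zero (1 + j292·0.2) = 1 + j58.4 → |·| ≈ 58.409, ∠ ≈ 89.02°
pole (1 + j292·0.04) = 1 + j11.68 → |·| ≈ 11.723, ∠ ≈ 85.11°
pole (1 + j292·0.005) = 1 + j1.46 → |·| ≈ 1.7696, ∠ ≈ 55.59°
|H| = 0.02 · 58.409 / (11.723 · 1.7696) ≈ 0.056311
Gain = 20 log₁₀(0.056311) ≈ -24.99 dB

-25.0 dB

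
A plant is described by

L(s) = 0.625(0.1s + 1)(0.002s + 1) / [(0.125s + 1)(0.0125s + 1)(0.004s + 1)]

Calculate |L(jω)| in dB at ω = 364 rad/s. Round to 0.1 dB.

At ω = 364 rad/s:
zero (1 + j364·0.1) = 1 + j36.4 → |·| ≈ 36.414, ∠ ≈ 88.43°
zero (1 + j364·0.002) = 1 + j0.728 → |·| ≈ 1.2369, ∠ ≈ 36.05°
pole (1 + j364·0.125) = 1 + j45.5 → |·| ≈ 45.511, ∠ ≈ 88.74°
pole (1 + j364·0.0125) = 1 + j4.55 → |·| ≈ 4.6586, ∠ ≈ 77.60°
pole (1 + j364·0.004) = 1 + j1.456 → |·| ≈ 1.7663, ∠ ≈ 55.52°
|L| = 0.625 · 36.414 · 1.2369 / (45.511 · 4.6586 · 1.7663) ≈ 0.07517
Gain = 20 log₁₀(0.07517) ≈ -22.48 dB

-22.5 dB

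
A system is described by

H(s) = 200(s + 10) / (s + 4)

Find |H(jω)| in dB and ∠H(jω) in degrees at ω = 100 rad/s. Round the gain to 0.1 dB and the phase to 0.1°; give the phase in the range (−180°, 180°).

46.1 dB, -3.4°

At s = jω = j100:
zero (s+10): 10 + j100 → |·| = √(10²+100²) = √10100 ≈ 100.5, ∠ = arctan(100/10) ≈ 84.29°
pole (s+4): 4 + j100 → |·| = √(4²+100²) = √10016 ≈ 100.08, ∠ = arctan(100/4) ≈ 87.71°
|H| = 200 · 100.5 / 100.08 ≈ 200.84
Gain = 20 log₁₀(200.84) ≈ 46.06 dB
∠H = 84.29° − 87.71° = -3.42°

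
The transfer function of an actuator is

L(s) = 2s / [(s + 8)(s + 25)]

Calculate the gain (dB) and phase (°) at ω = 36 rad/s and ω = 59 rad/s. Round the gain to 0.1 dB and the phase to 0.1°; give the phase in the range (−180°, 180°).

At s = jω = j36:
zero at origin: s = j36 → |·| = 36, ∠ = 90.00°
pole (s+8): 8 + j36 → |·| = √(8²+36²) = √1360 ≈ 36.878, ∠ = arctan(36/8) ≈ 77.47°
pole (s+25): 25 + j36 → |·| = √(25²+36²) = √1921 ≈ 43.829, ∠ = arctan(36/25) ≈ 55.22°
|L| = 2 · 36 / 1616.3 ≈ 0.044546
Gain = 20 log₁₀(0.044546) ≈ -27.02 dB
∠L = 90.00° − 132.69° = -42.69°

At s = jω = j59:
zero at origin: s = j59 → |·| = 59, ∠ = 90.00°
pole (s+8): 8 + j59 → |·| = √(8²+59²) = √3545 ≈ 59.54, ∠ = arctan(59/8) ≈ 82.28°
pole (s+25): 25 + j59 → |·| = √(25²+59²) = √4106 ≈ 64.078, ∠ = arctan(59/25) ≈ 67.04°
|L| = 2 · 59 / 3815.2 ≈ 0.030929
Gain = 20 log₁₀(0.030929) ≈ -30.19 dB
∠L = 90.00° − 149.32° = -59.32°

ω = 36: -27.0 dB, -42.7°; ω = 59: -30.2 dB, -59.3°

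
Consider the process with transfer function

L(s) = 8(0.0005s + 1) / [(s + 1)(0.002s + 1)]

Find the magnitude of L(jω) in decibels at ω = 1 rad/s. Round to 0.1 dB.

15.1 dB

At ω = 1 rad/s:
zero (1 + j1·0.0005) = 1 + j0.0005 → |·| ≈ 1, ∠ ≈ 0.03°
pole (1 + j1·1) = 1 + j1 → |·| ≈ 1.4142, ∠ ≈ 45.00°
pole (1 + j1·0.002) = 1 + j0.002 → |·| ≈ 1, ∠ ≈ 0.11°
|L| = 8 · 1 / (1.4142 · 1) ≈ 5.6569
Gain = 20 log₁₀(5.6569) ≈ 15.05 dB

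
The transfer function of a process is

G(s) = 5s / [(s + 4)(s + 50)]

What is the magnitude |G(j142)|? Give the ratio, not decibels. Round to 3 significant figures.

0.0332

At s = jω = j142:
zero at origin: s = j142 → |·| = 142, ∠ = 90.00°
pole (s+4): 4 + j142 → |·| = √(4²+142²) = √20180 ≈ 142.06, ∠ = arctan(142/4) ≈ 88.39°
pole (s+50): 50 + j142 → |·| = √(50²+142²) = √22664 ≈ 150.55, ∠ = arctan(142/50) ≈ 70.60°
|G| = 5 · 142 / 21387 ≈ 0.033198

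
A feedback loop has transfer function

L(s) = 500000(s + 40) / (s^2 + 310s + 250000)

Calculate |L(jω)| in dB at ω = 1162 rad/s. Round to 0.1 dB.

At s = jω = j1162:
zero (s+40): 40 + j1162 → |·| = √(40²+1162²) = √1351844 ≈ 1162.7, ∠ = arctan(1162/40) ≈ 88.03°
quadratic: (j1162)² + 310·j1162 + 250000 = -1100244 + j360220 → |·| ≈ 1.1577e+06, ∠ ≈ 161.87°
|L| = 500000 · 1162.7 / 1.1577e+06 ≈ 502.16
Gain = 20 log₁₀(502.16) ≈ 54.02 dB

54.0 dB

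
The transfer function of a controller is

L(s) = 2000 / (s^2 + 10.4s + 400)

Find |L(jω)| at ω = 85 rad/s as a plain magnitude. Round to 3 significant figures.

At s = jω = j85:
quadratic: (j85)² + 10.4·j85 + 400 = -6825 + j884 → |·| ≈ 6882, ∠ ≈ 172.62°
|L| = 2000 / 6882 ≈ 0.29061

0.291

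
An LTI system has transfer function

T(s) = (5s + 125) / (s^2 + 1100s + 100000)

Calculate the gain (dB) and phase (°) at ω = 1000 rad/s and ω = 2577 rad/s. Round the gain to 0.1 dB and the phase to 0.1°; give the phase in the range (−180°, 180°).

ω = 1000: -49.1 dB, -40.7°; ω = 2577: -54.9 dB, -67.1°

Substitute s = j1000:
Numerator: 5(j1000) + 125 = 125 + j5000
Denominator: (j1000)^2 + 1100(j1000) + 100000 = -900000 + j1100000
|N| = √(125² + 5000²) ≈ 5001.6, ∠N ≈ 88.57°
|D| = √(900000² + 1100000²) ≈ 1.4213e+06, ∠D ≈ 129.29°
|T| = 5001.6 / 1.4213e+06 ≈ 0.003519
Gain = 20 log₁₀(0.003519) ≈ -49.07 dB
∠T = 88.57° − 129.29° = -40.72°

Substitute s = j2577:
Numerator: 5(j2577) + 125 = 125 + j12885
Denominator: (j2577)^2 + 1100(j2577) + 100000 = -6540929 + j2834700
|N| = √(125² + 12885²) ≈ 12886, ∠N ≈ 89.44°
|D| = √(6540929² + 2834700²) ≈ 7.1288e+06, ∠D ≈ 156.57°
|T| = 12886 / 7.1288e+06 ≈ 0.0018076
Gain = 20 log₁₀(0.0018076) ≈ -54.86 dB
∠T = 89.44° − 156.57° = -67.13°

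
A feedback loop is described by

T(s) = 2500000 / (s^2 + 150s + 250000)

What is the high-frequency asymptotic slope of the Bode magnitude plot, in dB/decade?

-40 dB/decade

Each pole contributes −20 dB/decade at high frequency; each zero contributes +20 dB/decade.
Net: 0 zero(s) − 2 pole(s) → -40 dB/decade.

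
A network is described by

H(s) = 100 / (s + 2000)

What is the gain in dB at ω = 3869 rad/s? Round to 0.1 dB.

Substitute s = j3869:
Numerator: 100 = 100 + j0
Denominator: (j3869) + 2000 = 2000 + j3869
|N| = √(100² + 0²) ≈ 100, ∠N ≈ 0.00°
|D| = √(2000² + 3869²) ≈ 4355.4, ∠D ≈ 62.66°
|H| = 100 / 4355.4 ≈ 0.02296
Gain = 20 log₁₀(0.02296) ≈ -32.78 dB

-32.8 dB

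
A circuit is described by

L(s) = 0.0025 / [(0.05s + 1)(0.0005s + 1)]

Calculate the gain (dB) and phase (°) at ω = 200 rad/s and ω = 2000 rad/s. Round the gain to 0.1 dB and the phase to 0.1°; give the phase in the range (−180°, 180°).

ω = 200: -72.1 dB, -90.0°; ω = 2000: -95.1 dB, -134.4°

At ω = 200 rad/s:
pole (1 + j200·0.05) = 1 + j10 → |·| ≈ 10.05, ∠ ≈ 84.29°
pole (1 + j200·0.0005) = 1 + j0.1 → |·| ≈ 1.005, ∠ ≈ 5.71°
|L| = 0.0025 · 1 / (10.05 · 1.005) ≈ 0.00024752
Gain = 20 log₁₀(0.00024752) ≈ -72.13 dB
∠L = (0°) − (84.29° + 5.71°) = -90.00°

At ω = 2000 rad/s:
pole (1 + j2000·0.05) = 1 + j100 → |·| ≈ 100, ∠ ≈ 89.43°
pole (1 + j2000·0.0005) = 1 + j1 → |·| ≈ 1.4142, ∠ ≈ 45.00°
|L| = 0.0025 · 1 / (100 · 1.4142) ≈ 1.7678e-05
Gain = 20 log₁₀(1.7678e-05) ≈ -95.05 dB
∠L = (0°) − (89.43° + 45.00°) = -134.43°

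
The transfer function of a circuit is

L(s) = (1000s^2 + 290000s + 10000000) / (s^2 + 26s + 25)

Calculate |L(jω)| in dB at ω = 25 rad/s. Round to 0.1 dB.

82.5 dB

Substitute s = j25:
Numerator: 1000(j25)^2 + 290000(j25) + 10000000 = 9375000 + j7250000
Denominator: (j25)^2 + 26(j25) + 25 = -600 + j650
|N| = √(9375000² + 7250000²) ≈ 1.1851e+07, ∠N ≈ 37.72°
|D| = √(600² + 650²) ≈ 884.59, ∠D ≈ 132.71°
|L| = 1.1851e+07 / 884.59 ≈ 13397
Gain = 20 log₁₀(13397) ≈ 82.54 dB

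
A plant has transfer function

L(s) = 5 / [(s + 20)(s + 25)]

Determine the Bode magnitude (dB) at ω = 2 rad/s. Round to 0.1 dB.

-40.1 dB

At s = jω = j2:
pole (s+20): 20 + j2 → |·| = √(20²+2²) = √404 ≈ 20.1, ∠ = arctan(2/20) ≈ 5.71°
pole (s+25): 25 + j2 → |·| = √(25²+2²) = √629 ≈ 25.08, ∠ = arctan(2/25) ≈ 4.57°
|L| = 5 / 504.11 ≈ 0.0099185
Gain = 20 log₁₀(0.0099185) ≈ -40.07 dB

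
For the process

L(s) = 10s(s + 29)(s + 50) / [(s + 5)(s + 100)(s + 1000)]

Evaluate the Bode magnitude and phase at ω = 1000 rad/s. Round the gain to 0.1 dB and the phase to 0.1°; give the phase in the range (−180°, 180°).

17.0 dB, 46.5°

At s = jω = j1000:
zero (s+29): 29 + j1000 → |·| = √(29²+1000²) = √1000841 ≈ 1000.4, ∠ = arctan(1000/29) ≈ 88.34°
zero (s+50): 50 + j1000 → |·| = √(50²+1000²) = √1002500 ≈ 1001.2, ∠ = arctan(1000/50) ≈ 87.14°
zero at origin: s = j1000 → |·| = 1000, ∠ = 90.00°
pole (s+5): 5 + j1000 → |·| = √(5²+1000²) = √1000025 ≈ 1000, ∠ = arctan(1000/5) ≈ 89.71°
pole (s+100): 100 + j1000 → |·| = √(100²+1000²) = √1010000 ≈ 1005, ∠ = arctan(1000/100) ≈ 84.29°
pole (s+1000): 1000 + j1000 → |·| = √(1000²+1000²) = √2000000 ≈ 1414.2, ∠ = arctan(1000/1000) ≈ 45.00°
|L| = 10 · 1.0016e+09 / 1.4213e+09 ≈ 7.0471
Gain = 20 log₁₀(7.0471) ≈ 16.96 dB
∠L = 265.48° − 219.00° = 46.48°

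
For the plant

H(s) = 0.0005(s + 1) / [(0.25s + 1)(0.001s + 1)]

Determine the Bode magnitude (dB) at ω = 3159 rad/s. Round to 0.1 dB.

At ω = 3159 rad/s:
zero (1 + j3159·1) = 1 + j3159 → |·| ≈ 3159, ∠ ≈ 89.98°
pole (1 + j3159·0.25) = 1 + j789.75 → |·| ≈ 789.75, ∠ ≈ 89.93°
pole (1 + j3159·0.001) = 1 + j3.159 → |·| ≈ 3.3135, ∠ ≈ 72.43°
|H| = 0.0005 · 3159 / (789.75 · 3.3135) ≈ 0.00060359
Gain = 20 log₁₀(0.00060359) ≈ -64.39 dB

-64.4 dB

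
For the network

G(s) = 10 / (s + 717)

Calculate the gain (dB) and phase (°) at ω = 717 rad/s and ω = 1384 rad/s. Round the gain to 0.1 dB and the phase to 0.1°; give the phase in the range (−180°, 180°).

Substitute s = j717:
Numerator: 10 = 10 + j0
Denominator: (j717) + 717 = 717 + j717
|N| = √(10² + 0²) ≈ 10, ∠N ≈ 0.00°
|D| = √(717² + 717²) ≈ 1014, ∠D ≈ 45.00°
|G| = 10 / 1014 ≈ 0.0098619
Gain = 20 log₁₀(0.0098619) ≈ -40.12 dB
∠G = 0.00° − 45.00° = -45.00°

Substitute s = j1384:
Numerator: 10 = 10 + j0
Denominator: (j1384) + 717 = 717 + j1384
|N| = √(10² + 0²) ≈ 10, ∠N ≈ 0.00°
|D| = √(717² + 1384²) ≈ 1558.7, ∠D ≈ 62.61°
|G| = 10 / 1558.7 ≈ 0.0064156
Gain = 20 log₁₀(0.0064156) ≈ -43.86 dB
∠G = 0.00° − 62.61° = -62.61°

ω = 717: -40.1 dB, -45.0°; ω = 1384: -43.9 dB, -62.6°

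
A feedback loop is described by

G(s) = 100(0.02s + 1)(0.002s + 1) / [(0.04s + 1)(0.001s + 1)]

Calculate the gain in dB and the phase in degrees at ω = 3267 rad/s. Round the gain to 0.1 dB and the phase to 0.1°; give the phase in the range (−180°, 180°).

At ω = 3267 rad/s:
zero (1 + j3267·0.02) = 1 + j65.34 → |·| ≈ 65.348, ∠ ≈ 89.12°
zero (1 + j3267·0.002) = 1 + j6.534 → |·| ≈ 6.6101, ∠ ≈ 81.30°
pole (1 + j3267·0.04) = 1 + j130.68 → |·| ≈ 130.68, ∠ ≈ 89.56°
pole (1 + j3267·0.001) = 1 + j3.267 → |·| ≈ 3.4166, ∠ ≈ 72.98°
|G| = 100 · 65.348 · 6.6101 / (130.68 · 3.4166) ≈ 96.747
Gain = 20 log₁₀(96.747) ≈ 39.71 dB
∠G = (89.12° + 81.30°) − (89.56° + 72.98°) = 7.88°

39.7 dB, 7.9°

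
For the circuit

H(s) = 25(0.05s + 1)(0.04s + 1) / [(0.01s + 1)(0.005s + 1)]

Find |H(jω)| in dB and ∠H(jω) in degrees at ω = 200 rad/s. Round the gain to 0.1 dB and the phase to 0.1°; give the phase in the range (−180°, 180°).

56.1 dB, 58.7°

At ω = 200 rad/s:
zero (1 + j200·0.05) = 1 + j10 → |·| ≈ 10.05, ∠ ≈ 84.29°
zero (1 + j200·0.04) = 1 + j8 → |·| ≈ 8.0623, ∠ ≈ 82.87°
pole (1 + j200·0.01) = 1 + j2 → |·| ≈ 2.2361, ∠ ≈ 63.43°
pole (1 + j200·0.005) = 1 + j1 → |·| ≈ 1.4142, ∠ ≈ 45.00°
|H| = 25 · 10.05 · 8.0623 / (2.2361 · 1.4142) ≈ 640.56
Gain = 20 log₁₀(640.56) ≈ 56.13 dB
∠H = (84.29° + 82.87°) − (63.43° + 45.00°) = 58.73°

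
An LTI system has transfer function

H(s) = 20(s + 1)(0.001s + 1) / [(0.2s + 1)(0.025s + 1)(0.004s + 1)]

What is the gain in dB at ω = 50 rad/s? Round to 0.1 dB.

35.7 dB

At ω = 50 rad/s:
zero (1 + j50·1) = 1 + j50 → |·| ≈ 50.01, ∠ ≈ 88.85°
zero (1 + j50·0.001) = 1 + j0.05 → |·| ≈ 1.0012, ∠ ≈ 2.86°
pole (1 + j50·0.2) = 1 + j10 → |·| ≈ 10.05, ∠ ≈ 84.29°
pole (1 + j50·0.025) = 1 + j1.25 → |·| ≈ 1.6008, ∠ ≈ 51.34°
pole (1 + j50·0.004) = 1 + j0.2 → |·| ≈ 1.0198, ∠ ≈ 11.31°
|H| = 20 · 50.01 · 1.0012 / (10.05 · 1.6008 · 1.0198) ≈ 61.036
Gain = 20 log₁₀(61.036) ≈ 35.71 dB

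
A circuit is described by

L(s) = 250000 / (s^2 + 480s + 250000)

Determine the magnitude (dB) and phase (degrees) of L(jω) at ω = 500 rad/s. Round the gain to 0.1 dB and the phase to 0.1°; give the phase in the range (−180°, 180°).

0.4 dB, -90.0°

At s = jω = j500:
quadratic: (j500)² + 480·j500 + 250000 = 0 + j240000 → |·| ≈ 2.4e+05, ∠ ≈ 90.00°
|L| = 250000 / 2.4e+05 ≈ 1.0417
Gain = 20 log₁₀(1.0417) ≈ 0.35 dB
∠L = 0.00° − 90.00° = -90.00°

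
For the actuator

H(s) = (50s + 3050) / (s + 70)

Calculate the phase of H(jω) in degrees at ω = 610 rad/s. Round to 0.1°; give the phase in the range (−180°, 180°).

0.8°

Substitute s = j610:
Numerator: 50(j610) + 3050 = 3050 + j30500
Denominator: (j610) + 70 = 70 + j610
|N| = √(3050² + 30500²) ≈ 30652, ∠N ≈ 84.29°
|D| = √(70² + 610²) ≈ 614, ∠D ≈ 83.45°
∠H = 84.29° − 83.45° = 0.84°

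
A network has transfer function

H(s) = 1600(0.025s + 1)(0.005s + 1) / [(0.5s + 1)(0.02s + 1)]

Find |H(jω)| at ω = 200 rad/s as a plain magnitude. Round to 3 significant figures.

28.0

At ω = 200 rad/s:
zero (1 + j200·0.025) = 1 + j5 → |·| ≈ 5.099, ∠ ≈ 78.69°
zero (1 + j200·0.005) = 1 + j1 → |·| ≈ 1.4142, ∠ ≈ 45.00°
pole (1 + j200·0.5) = 1 + j100 → |·| ≈ 100, ∠ ≈ 89.43°
pole (1 + j200·0.02) = 1 + j4 → |·| ≈ 4.1231, ∠ ≈ 75.96°
|H| = 1600 · 5.099 · 1.4142 / (100 · 4.1231) ≈ 27.983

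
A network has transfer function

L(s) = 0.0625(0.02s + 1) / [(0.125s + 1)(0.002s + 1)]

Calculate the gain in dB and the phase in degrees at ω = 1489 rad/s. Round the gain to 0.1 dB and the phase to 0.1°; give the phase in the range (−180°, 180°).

-49.9 dB, -73.1°

At ω = 1489 rad/s:
zero (1 + j1489·0.02) = 1 + j29.78 → |·| ≈ 29.797, ∠ ≈ 88.08°
pole (1 + j1489·0.125) = 1 + j186.125 → |·| ≈ 186.13, ∠ ≈ 89.69°
pole (1 + j1489·0.002) = 1 + j2.978 → |·| ≈ 3.1414, ∠ ≈ 71.44°
|L| = 0.0625 · 29.797 / (186.13 · 3.1414) ≈ 0.003185
Gain = 20 log₁₀(0.003185) ≈ -49.94 dB
∠L = (88.08°) − (89.69° + 71.44°) = -73.05°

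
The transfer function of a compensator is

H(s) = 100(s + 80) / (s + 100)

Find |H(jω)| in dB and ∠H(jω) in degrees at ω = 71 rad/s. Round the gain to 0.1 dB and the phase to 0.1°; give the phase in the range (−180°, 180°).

At s = jω = j71:
zero (s+80): 80 + j71 → |·| = √(80²+71²) = √11441 ≈ 106.96, ∠ = arctan(71/80) ≈ 41.59°
pole (s+100): 100 + j71 → |·| = √(100²+71²) = √15041 ≈ 122.64, ∠ = arctan(71/100) ≈ 35.37°
|H| = 100 · 106.96 / 122.64 ≈ 87.215
Gain = 20 log₁₀(87.215) ≈ 38.81 dB
∠H = 41.59° − 35.37° = 6.22°

38.8 dB, 6.2°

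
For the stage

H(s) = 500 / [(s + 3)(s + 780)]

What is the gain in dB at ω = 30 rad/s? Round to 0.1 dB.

At s = jω = j30:
pole (s+3): 3 + j30 → |·| = √(3²+30²) = √909 ≈ 30.15, ∠ = arctan(30/3) ≈ 84.29°
pole (s+780): 780 + j30 → |·| = √(780²+30²) = √609300 ≈ 780.58, ∠ = arctan(30/780) ≈ 2.20°
|H| = 500 / 23534 ≈ 0.021246
Gain = 20 log₁₀(0.021246) ≈ -33.45 dB

-33.5 dB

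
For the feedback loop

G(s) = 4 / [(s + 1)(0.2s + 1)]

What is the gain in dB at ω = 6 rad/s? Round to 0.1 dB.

-7.5 dB

At ω = 6 rad/s:
pole (1 + j6·1) = 1 + j6 → |·| ≈ 6.0828, ∠ ≈ 80.54°
pole (1 + j6·0.2) = 1 + j1.2 → |·| ≈ 1.562, ∠ ≈ 50.19°
|G| = 4 · 1 / (6.0828 · 1.562) ≈ 0.42099
Gain = 20 log₁₀(0.42099) ≈ -7.51 dB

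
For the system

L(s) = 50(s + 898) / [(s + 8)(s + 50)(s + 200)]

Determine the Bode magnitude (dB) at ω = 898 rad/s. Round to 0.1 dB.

-81.4 dB

At s = jω = j898:
zero (s+898): 898 + j898 → |·| = √(898²+898²) = √1612808 ≈ 1270, ∠ = arctan(898/898) ≈ 45.00°
pole (s+8): 8 + j898 → |·| = √(8²+898²) = √806468 ≈ 898.04, ∠ = arctan(898/8) ≈ 89.49°
pole (s+50): 50 + j898 → |·| = √(50²+898²) = √808904 ≈ 899.39, ∠ = arctan(898/50) ≈ 86.81°
pole (s+200): 200 + j898 → |·| = √(200²+898²) = √846404 ≈ 920, ∠ = arctan(898/200) ≈ 77.44°
|L| = 50 · 1270 / 7.4307e+08 ≈ 8.5456e-05
Gain = 20 log₁₀(8.5456e-05) ≈ -81.37 dB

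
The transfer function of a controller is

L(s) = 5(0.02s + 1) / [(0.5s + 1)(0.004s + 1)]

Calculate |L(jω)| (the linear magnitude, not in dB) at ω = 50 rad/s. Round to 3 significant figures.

At ω = 50 rad/s:
zero (1 + j50·0.02) = 1 + j1 → |·| ≈ 1.4142, ∠ ≈ 45.00°
pole (1 + j50·0.5) = 1 + j25 → |·| ≈ 25.02, ∠ ≈ 87.71°
pole (1 + j50·0.004) = 1 + j0.2 → |·| ≈ 1.0198, ∠ ≈ 11.31°
|L| = 5 · 1.4142 / (25.02 · 1.0198) ≈ 0.27713

0.277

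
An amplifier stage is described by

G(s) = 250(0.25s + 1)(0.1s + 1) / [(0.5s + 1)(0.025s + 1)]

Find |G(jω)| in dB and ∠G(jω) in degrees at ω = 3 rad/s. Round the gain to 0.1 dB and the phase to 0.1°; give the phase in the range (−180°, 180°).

At ω = 3 rad/s:
zero (1 + j3·0.25) = 1 + j0.75 → |·| ≈ 1.25, ∠ ≈ 36.87°
zero (1 + j3·0.1) = 1 + j0.3 → |·| ≈ 1.044, ∠ ≈ 16.70°
pole (1 + j3·0.5) = 1 + j1.5 → |·| ≈ 1.8028, ∠ ≈ 56.31°
pole (1 + j3·0.025) = 1 + j0.075 → |·| ≈ 1.0028, ∠ ≈ 4.29°
|G| = 250 · 1.25 · 1.044 / (1.8028 · 1.0028) ≈ 180.46
Gain = 20 log₁₀(180.46) ≈ 45.13 dB
∠G = (36.87° + 16.70°) − (56.31° + 4.29°) = -7.03°

45.1 dB, -7.0°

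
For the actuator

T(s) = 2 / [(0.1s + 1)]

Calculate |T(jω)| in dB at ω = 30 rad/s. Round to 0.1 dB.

At ω = 30 rad/s:
pole (1 + j30·0.1) = 1 + j3 → |·| ≈ 3.1623, ∠ ≈ 71.57°
|T| = 2 · 1 / (3.1623) ≈ 0.63245
Gain = 20 log₁₀(0.63245) ≈ -3.98 dB

-4.0 dB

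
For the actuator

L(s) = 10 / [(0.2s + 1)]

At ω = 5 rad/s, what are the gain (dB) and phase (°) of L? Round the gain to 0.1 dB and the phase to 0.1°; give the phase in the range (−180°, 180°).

At ω = 5 rad/s:
pole (1 + j5·0.2) = 1 + j1 → |·| ≈ 1.4142, ∠ ≈ 45.00°
|L| = 10 · 1 / (1.4142) ≈ 7.0711
Gain = 20 log₁₀(7.0711) ≈ 16.99 dB
∠L = (0°) − (45.00°) = -45.00°

17.0 dB, -45.0°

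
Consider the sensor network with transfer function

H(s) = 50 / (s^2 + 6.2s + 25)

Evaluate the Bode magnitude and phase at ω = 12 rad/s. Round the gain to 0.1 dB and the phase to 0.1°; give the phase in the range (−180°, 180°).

-9.0 dB, -148.0°

At s = jω = j12:
quadratic: (j12)² + 6.2·j12 + 25 = -119 + j74.4 → |·| ≈ 140.34, ∠ ≈ 147.99°
|H| = 50 / 140.34 ≈ 0.35628
Gain = 20 log₁₀(0.35628) ≈ -8.96 dB
∠H = 0.00° − 147.99° = -147.99°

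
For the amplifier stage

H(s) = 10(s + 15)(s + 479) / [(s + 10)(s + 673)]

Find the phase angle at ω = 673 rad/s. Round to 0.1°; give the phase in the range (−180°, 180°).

9.1°

At s = jω = j673:
zero (s+15): 15 + j673 → |·| = √(15²+673²) = √453154 ≈ 673.17, ∠ = arctan(673/15) ≈ 88.72°
zero (s+479): 479 + j673 → |·| = √(479²+673²) = √682370 ≈ 826.06, ∠ = arctan(673/479) ≈ 54.56°
pole (s+10): 10 + j673 → |·| = √(10²+673²) = √453029 ≈ 673.07, ∠ = arctan(673/10) ≈ 89.15°
pole (s+673): 673 + j673 → |·| = √(673²+673²) = √905858 ≈ 951.77, ∠ = arctan(673/673) ≈ 45.00°
∠H = 143.28° − 134.15° = 9.13°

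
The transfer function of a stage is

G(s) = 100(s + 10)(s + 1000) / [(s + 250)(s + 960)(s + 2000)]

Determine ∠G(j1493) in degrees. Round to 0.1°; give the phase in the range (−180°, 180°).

-28.7°

At s = jω = j1493:
zero (s+10): 10 + j1493 → |·| = √(10²+1493²) = √2229149 ≈ 1493, ∠ = arctan(1493/10) ≈ 89.62°
zero (s+1000): 1000 + j1493 → |·| = √(1000²+1493²) = √3229049 ≈ 1797, ∠ = arctan(1493/1000) ≈ 56.19°
pole (s+250): 250 + j1493 → |·| = √(250²+1493²) = √2291549 ≈ 1513.8, ∠ = arctan(1493/250) ≈ 80.49°
pole (s+960): 960 + j1493 → |·| = √(960²+1493²) = √3150649 ≈ 1775, ∠ = arctan(1493/960) ≈ 57.26°
pole (s+2000): 2000 + j1493 → |·| = √(2000²+1493²) = √6229049 ≈ 2495.8, ∠ = arctan(1493/2000) ≈ 36.74°
∠G = 145.81° − 174.49° = -28.68°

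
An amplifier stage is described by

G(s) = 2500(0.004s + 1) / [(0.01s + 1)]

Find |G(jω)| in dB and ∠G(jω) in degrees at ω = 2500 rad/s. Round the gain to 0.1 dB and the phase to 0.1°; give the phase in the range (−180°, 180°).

60.0 dB, -3.4°

At ω = 2500 rad/s:
zero (1 + j2500·0.004) = 1 + j10 → |·| ≈ 10.05, ∠ ≈ 84.29°
pole (1 + j2500·0.01) = 1 + j25 → |·| ≈ 25.02, ∠ ≈ 87.71°
|G| = 2500 · 10.05 / (25.02) ≈ 1004.2
Gain = 20 log₁₀(1004.2) ≈ 60.04 dB
∠G = (84.29°) − (87.71°) = -3.42°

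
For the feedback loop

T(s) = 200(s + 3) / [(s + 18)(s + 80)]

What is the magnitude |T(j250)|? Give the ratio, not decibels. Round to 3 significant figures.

At s = jω = j250:
zero (s+3): 3 + j250 → |·| = √(3²+250²) = √62509 ≈ 250.02, ∠ = arctan(250/3) ≈ 89.31°
pole (s+18): 18 + j250 → |·| = √(18²+250²) = √62824 ≈ 250.65, ∠ = arctan(250/18) ≈ 85.88°
pole (s+80): 80 + j250 → |·| = √(80²+250²) = √68900 ≈ 262.49, ∠ = arctan(250/80) ≈ 72.26°
|T| = 200 · 250.02 / 65793 ≈ 0.76002

0.760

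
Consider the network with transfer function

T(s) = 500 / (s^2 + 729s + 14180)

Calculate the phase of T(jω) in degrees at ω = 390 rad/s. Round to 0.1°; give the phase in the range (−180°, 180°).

-115.9°

Substitute s = j390:
Numerator: 500 = 500 + j0
Denominator: (j390)^2 + 729(j390) + 14180 = -137920 + j284310
|N| = √(500² + 0²) ≈ 500, ∠N ≈ 0.00°
|D| = √(137920² + 284310²) ≈ 3.16e+05, ∠D ≈ 115.88°
∠T = 0.00° − 115.88° = -115.88°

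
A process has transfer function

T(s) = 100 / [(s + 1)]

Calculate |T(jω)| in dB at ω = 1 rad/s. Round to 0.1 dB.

At ω = 1 rad/s:
pole (1 + j1·1) = 1 + j1 → |·| ≈ 1.4142, ∠ ≈ 45.00°
|T| = 100 · 1 / (1.4142) ≈ 70.711
Gain = 20 log₁₀(70.711) ≈ 36.99 dB

37.0 dB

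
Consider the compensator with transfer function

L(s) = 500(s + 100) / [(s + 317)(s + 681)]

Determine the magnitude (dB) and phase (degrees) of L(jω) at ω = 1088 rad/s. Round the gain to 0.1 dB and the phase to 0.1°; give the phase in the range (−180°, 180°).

-8.5 dB, -47.0°

At s = jω = j1088:
zero (s+100): 100 + j1088 → |·| = √(100²+1088²) = √1193744 ≈ 1092.6, ∠ = arctan(1088/100) ≈ 84.75°
pole (s+317): 317 + j1088 → |·| = √(317²+1088²) = √1284233 ≈ 1133.2, ∠ = arctan(1088/317) ≈ 73.76°
pole (s+681): 681 + j1088 → |·| = √(681²+1088²) = √1647505 ≈ 1283.6, ∠ = arctan(1088/681) ≈ 57.96°
|L| = 500 · 1092.6 / 1.4546e+06 ≈ 0.37557
Gain = 20 log₁₀(0.37557) ≈ -8.51 dB
∠L = 84.75° − 131.72° = -46.97°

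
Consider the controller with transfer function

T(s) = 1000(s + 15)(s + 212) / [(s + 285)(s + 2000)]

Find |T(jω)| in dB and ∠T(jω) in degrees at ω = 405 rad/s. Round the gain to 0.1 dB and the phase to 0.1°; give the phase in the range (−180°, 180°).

45.3 dB, 83.9°

At s = jω = j405:
zero (s+15): 15 + j405 → |·| = √(15²+405²) = √164250 ≈ 405.28, ∠ = arctan(405/15) ≈ 87.88°
zero (s+212): 212 + j405 → |·| = √(212²+405²) = √208969 ≈ 457.13, ∠ = arctan(405/212) ≈ 62.37°
pole (s+285): 285 + j405 → |·| = √(285²+405²) = √245250 ≈ 495.23, ∠ = arctan(405/285) ≈ 54.87°
pole (s+2000): 2000 + j405 → |·| = √(2000²+405²) = √4164025 ≈ 2040.6, ∠ = arctan(405/2000) ≈ 11.45°
|T| = 1000 · 1.8527e+05 / 1.0106e+06 ≈ 183.33
Gain = 20 log₁₀(183.33) ≈ 45.26 dB
∠T = 150.25° − 66.32° = 83.93°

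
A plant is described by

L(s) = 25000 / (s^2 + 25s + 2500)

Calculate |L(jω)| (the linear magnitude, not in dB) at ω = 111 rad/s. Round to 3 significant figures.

At s = jω = j111:
quadratic: (j111)² + 25·j111 + 2500 = -9821 + j2775 → |·| ≈ 10206, ∠ ≈ 164.22°
|L| = 25000 / 10206 ≈ 2.4495

2.45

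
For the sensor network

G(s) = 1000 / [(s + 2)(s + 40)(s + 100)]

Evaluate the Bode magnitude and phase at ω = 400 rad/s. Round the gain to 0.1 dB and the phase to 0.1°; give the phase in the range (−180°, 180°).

-96.4 dB, 110.0°

At s = jω = j400:
pole (s+2): 2 + j400 → |·| = √(2²+400²) = √160004 ≈ 400, ∠ = arctan(400/2) ≈ 89.71°
pole (s+40): 40 + j400 → |·| = √(40²+400²) = √161600 ≈ 402, ∠ = arctan(400/40) ≈ 84.29°
pole (s+100): 100 + j400 → |·| = √(100²+400²) = √170000 ≈ 412.31, ∠ = arctan(400/100) ≈ 75.96°
|G| = 1000 / 6.6299e+07 ≈ 1.5083e-05
Gain = 20 log₁₀(1.5083e-05) ≈ -96.43 dB
∠G = 0.00° − 249.96° = -249.96° ≡ 110.04° (principal value)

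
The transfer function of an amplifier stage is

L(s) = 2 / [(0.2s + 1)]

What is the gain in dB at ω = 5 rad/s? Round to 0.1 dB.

At ω = 5 rad/s:
pole (1 + j5·0.2) = 1 + j1 → |·| ≈ 1.4142, ∠ ≈ 45.00°
|L| = 2 · 1 / (1.4142) ≈ 1.4142
Gain = 20 log₁₀(1.4142) ≈ 3.01 dB

3.0 dB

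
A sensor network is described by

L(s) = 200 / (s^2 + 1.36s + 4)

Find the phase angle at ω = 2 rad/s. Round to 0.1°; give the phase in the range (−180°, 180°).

-90.0°

At s = jω = j2:
quadratic: (j2)² + 1.36·j2 + 4 = 0 + j2.72 → |·| ≈ 2.72, ∠ ≈ 90.00°
∠L = 0.00° − 90.00° = -90.00°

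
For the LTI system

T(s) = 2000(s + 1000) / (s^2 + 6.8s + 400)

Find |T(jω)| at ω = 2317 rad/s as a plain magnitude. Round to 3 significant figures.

0.940

At s = jω = j2317:
zero (s+1000): 1000 + j2317 → |·| = √(1000²+2317²) = √6368489 ≈ 2523.6, ∠ = arctan(2317/1000) ≈ 66.66°
quadratic: (j2317)² + 6.8·j2317 + 400 = -5368089 + j15755.6 → |·| ≈ 5.3681e+06, ∠ ≈ 179.83°
|T| = 2000 · 2523.6 / 5.3681e+06 ≈ 0.94022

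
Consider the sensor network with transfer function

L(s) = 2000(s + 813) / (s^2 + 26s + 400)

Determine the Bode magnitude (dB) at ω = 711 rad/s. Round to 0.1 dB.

12.6 dB

At s = jω = j711:
zero (s+813): 813 + j711 → |·| = √(813²+711²) = √1166490 ≈ 1080, ∠ = arctan(711/813) ≈ 41.17°
quadratic: (j711)² + 26·j711 + 400 = -505121 + j18486 → |·| ≈ 5.0546e+05, ∠ ≈ 177.90°
|L| = 2000 · 1080 / 5.0546e+05 ≈ 4.2733
Gain = 20 log₁₀(4.2733) ≈ 12.62 dB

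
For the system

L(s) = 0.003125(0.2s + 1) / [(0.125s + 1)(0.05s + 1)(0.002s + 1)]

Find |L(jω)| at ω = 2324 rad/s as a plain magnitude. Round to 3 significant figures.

9.05e-06

At ω = 2324 rad/s:
zero (1 + j2324·0.2) = 1 + j464.8 → |·| ≈ 464.8, ∠ ≈ 89.88°
pole (1 + j2324·0.125) = 1 + j290.5 → |·| ≈ 290.5, ∠ ≈ 89.80°
pole (1 + j2324·0.05) = 1 + j116.2 → |·| ≈ 116.2, ∠ ≈ 89.51°
pole (1 + j2324·0.002) = 1 + j4.648 → |·| ≈ 4.7544, ∠ ≈ 77.86°
|L| = 0.003125 · 464.8 / (290.5 · 116.2 · 4.7544) ≈ 9.0504e-06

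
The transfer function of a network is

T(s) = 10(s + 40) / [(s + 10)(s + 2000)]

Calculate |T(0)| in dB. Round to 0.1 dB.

-34.0 dB

T(0) = 10·40 / (10·2000) = 0.02
20 log₁₀(0.02) ≈ -33.98 dB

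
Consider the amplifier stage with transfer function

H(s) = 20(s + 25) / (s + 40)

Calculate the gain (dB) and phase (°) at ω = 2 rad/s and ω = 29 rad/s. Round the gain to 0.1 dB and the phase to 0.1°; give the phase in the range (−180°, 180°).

At s = jω = j2:
zero (s+25): 25 + j2 → |·| = √(25²+2²) = √629 ≈ 25.08, ∠ = arctan(2/25) ≈ 4.57°
pole (s+40): 40 + j2 → |·| = √(40²+2²) = √1604 ≈ 40.05, ∠ = arctan(2/40) ≈ 2.86°
|H| = 20 · 25.08 / 40.05 ≈ 12.524
Gain = 20 log₁₀(12.524) ≈ 21.95 dB
∠H = 4.57° − 2.86° = 1.71°

At s = jω = j29:
zero (s+25): 25 + j29 → |·| = √(25²+29²) = √1466 ≈ 38.288, ∠ = arctan(29/25) ≈ 49.24°
pole (s+40): 40 + j29 → |·| = √(40²+29²) = √2441 ≈ 49.406, ∠ = arctan(29/40) ≈ 35.94°
|H| = 20 · 38.288 / 49.406 ≈ 15.499
Gain = 20 log₁₀(15.499) ≈ 23.81 dB
∠H = 49.24° − 35.94° = 13.30°

ω = 2: 22.0 dB, 1.7°; ω = 29: 23.8 dB, 13.3°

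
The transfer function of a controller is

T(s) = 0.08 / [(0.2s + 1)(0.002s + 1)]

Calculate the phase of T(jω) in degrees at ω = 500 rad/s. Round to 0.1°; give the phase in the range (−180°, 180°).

At ω = 500 rad/s:
pole (1 + j500·0.2) = 1 + j100 → |·| ≈ 100, ∠ ≈ 89.43°
pole (1 + j500·0.002) = 1 + j1 → |·| ≈ 1.4142, ∠ ≈ 45.00°
∠T = (0°) − (89.43° + 45.00°) = -134.43°

-134.4°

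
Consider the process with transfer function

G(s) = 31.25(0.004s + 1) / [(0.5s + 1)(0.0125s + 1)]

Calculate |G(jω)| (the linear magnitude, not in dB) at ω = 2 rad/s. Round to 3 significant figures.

At ω = 2 rad/s:
zero (1 + j2·0.004) = 1 + j0.008 → |·| ≈ 1, ∠ ≈ 0.46°
pole (1 + j2·0.5) = 1 + j1 → |·| ≈ 1.4142, ∠ ≈ 45.00°
pole (1 + j2·0.0125) = 1 + j0.025 → |·| ≈ 1.0003, ∠ ≈ 1.43°
|G| = 31.25 · 1 / (1.4142 · 1.0003) ≈ 22.091

22.1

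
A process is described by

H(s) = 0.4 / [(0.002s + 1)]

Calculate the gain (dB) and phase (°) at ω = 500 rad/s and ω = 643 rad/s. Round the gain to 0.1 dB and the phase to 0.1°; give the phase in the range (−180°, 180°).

At ω = 500 rad/s:
pole (1 + j500·0.002) = 1 + j1 → |·| ≈ 1.4142, ∠ ≈ 45.00°
|H| = 0.4 · 1 / (1.4142) ≈ 0.28285
Gain = 20 log₁₀(0.28285) ≈ -10.97 dB
∠H = (0°) − (45.00°) = -45.00°

At ω = 643 rad/s:
pole (1 + j643·0.002) = 1 + j1.286 → |·| ≈ 1.629, ∠ ≈ 52.13°
|H| = 0.4 · 1 / (1.629) ≈ 0.24555
Gain = 20 log₁₀(0.24555) ≈ -12.20 dB
∠H = (0°) − (52.13°) = -52.13°

ω = 500: -11.0 dB, -45.0°; ω = 643: -12.2 dB, -52.1°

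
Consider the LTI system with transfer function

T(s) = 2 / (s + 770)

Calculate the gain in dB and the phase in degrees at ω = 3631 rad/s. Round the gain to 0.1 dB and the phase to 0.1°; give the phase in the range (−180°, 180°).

-65.4 dB, -78.0°

Substitute s = j3631:
Numerator: 2 = 2 + j0
Denominator: (j3631) + 770 = 770 + j3631
|N| = √(2² + 0²) ≈ 2, ∠N ≈ 0.00°
|D| = √(770² + 3631²) ≈ 3711.7, ∠D ≈ 78.03°
|T| = 2 / 3711.7 ≈ 0.00053884
Gain = 20 log₁₀(0.00053884) ≈ -65.37 dB
∠T = 0.00° − 78.03° = -78.03°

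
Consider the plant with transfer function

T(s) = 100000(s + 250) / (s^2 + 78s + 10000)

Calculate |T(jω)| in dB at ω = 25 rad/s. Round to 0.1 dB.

68.4 dB

At s = jω = j25:
zero (s+250): 250 + j25 → |·| = √(250²+25²) = √63125 ≈ 251.25, ∠ = arctan(25/250) ≈ 5.71°
quadratic: (j25)² + 78·j25 + 10000 = 9375 + j1950 → |·| ≈ 9575.7, ∠ ≈ 11.75°
|T| = 100000 · 251.25 / 9575.7 ≈ 2623.8
Gain = 20 log₁₀(2623.8) ≈ 68.38 dB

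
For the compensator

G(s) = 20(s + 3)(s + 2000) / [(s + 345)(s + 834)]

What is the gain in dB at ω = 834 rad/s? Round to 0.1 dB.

At s = jω = j834:
zero (s+3): 3 + j834 → |·| = √(3²+834²) = √695565 ≈ 834.01, ∠ = arctan(834/3) ≈ 89.79°
zero (s+2000): 2000 + j834 → |·| = √(2000²+834²) = √4695556 ≈ 2166.9, ∠ = arctan(834/2000) ≈ 22.64°
pole (s+345): 345 + j834 → |·| = √(345²+834²) = √814581 ≈ 902.54, ∠ = arctan(834/345) ≈ 67.53°
pole (s+834): 834 + j834 → |·| = √(834²+834²) = √1391112 ≈ 1179.5, ∠ = arctan(834/834) ≈ 45.00°
|G| = 20 · 1.8072e+06 / 1.0645e+06 ≈ 33.954
Gain = 20 log₁₀(33.954) ≈ 30.62 dB

30.6 dB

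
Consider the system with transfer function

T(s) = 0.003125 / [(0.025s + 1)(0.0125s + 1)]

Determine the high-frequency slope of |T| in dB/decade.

-40 dB/decade

Each pole contributes −20 dB/decade at high frequency; each zero contributes +20 dB/decade.
Net: 0 zero(s) − 2 pole(s) → -40 dB/decade.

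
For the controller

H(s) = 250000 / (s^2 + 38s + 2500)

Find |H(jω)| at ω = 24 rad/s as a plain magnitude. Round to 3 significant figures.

At s = jω = j24:
quadratic: (j24)² + 38·j24 + 2500 = 1924 + j912 → |·| ≈ 2129.2, ∠ ≈ 25.36°
|H| = 250000 / 2129.2 ≈ 117.41

117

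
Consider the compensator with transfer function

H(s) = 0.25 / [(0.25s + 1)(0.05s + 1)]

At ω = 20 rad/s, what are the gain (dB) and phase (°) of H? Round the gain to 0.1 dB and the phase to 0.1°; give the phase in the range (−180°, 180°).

At ω = 20 rad/s:
pole (1 + j20·0.25) = 1 + j5 → |·| ≈ 5.099, ∠ ≈ 78.69°
pole (1 + j20·0.05) = 1 + j1 → |·| ≈ 1.4142, ∠ ≈ 45.00°
|H| = 0.25 · 1 / (5.099 · 1.4142) ≈ 0.034669
Gain = 20 log₁₀(0.034669) ≈ -29.20 dB
∠H = (0°) − (78.69° + 45.00°) = -123.69°

-29.2 dB, -123.7°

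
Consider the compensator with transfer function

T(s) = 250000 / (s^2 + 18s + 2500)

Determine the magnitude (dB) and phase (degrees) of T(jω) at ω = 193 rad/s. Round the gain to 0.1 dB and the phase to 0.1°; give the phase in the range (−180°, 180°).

At s = jω = j193:
quadratic: (j193)² + 18·j193 + 2500 = -34749 + j3474 → |·| ≈ 34922, ∠ ≈ 174.29°
|T| = 250000 / 34922 ≈ 7.1588
Gain = 20 log₁₀(7.1588) ≈ 17.10 dB
∠T = 0.00° − 174.29° = -174.29°

17.1 dB, -174.3°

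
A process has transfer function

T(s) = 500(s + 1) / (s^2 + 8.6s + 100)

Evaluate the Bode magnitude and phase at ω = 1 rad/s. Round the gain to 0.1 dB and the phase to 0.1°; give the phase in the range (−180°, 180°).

At s = jω = j1:
zero (s+1): 1 + j1 → |·| = √(1²+1²) = √2 ≈ 1.4142, ∠ = arctan(1/1) ≈ 45.00°
quadratic: (j1)² + 8.6·j1 + 100 = 99 + j8.6 → |·| ≈ 99.373, ∠ ≈ 4.96°
|T| = 500 · 1.4142 / 99.373 ≈ 7.1156
Gain = 20 log₁₀(7.1156) ≈ 17.04 dB
∠T = 45.00° − 4.96° = 40.04°

17.0 dB, 40.0°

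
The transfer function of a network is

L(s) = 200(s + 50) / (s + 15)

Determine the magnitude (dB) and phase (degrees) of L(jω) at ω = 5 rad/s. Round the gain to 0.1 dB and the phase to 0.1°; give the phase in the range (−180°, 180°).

At s = jω = j5:
zero (s+50): 50 + j5 → |·| = √(50²+5²) = √2525 ≈ 50.249, ∠ = arctan(5/50) ≈ 5.71°
pole (s+15): 15 + j5 → |·| = √(15²+5²) = √250 ≈ 15.811, ∠ = arctan(5/15) ≈ 18.43°
|L| = 200 · 50.249 / 15.811 ≈ 635.62
Gain = 20 log₁₀(635.62) ≈ 56.06 dB
∠L = 5.71° − 18.43° = -12.72°

56.1 dB, -12.7°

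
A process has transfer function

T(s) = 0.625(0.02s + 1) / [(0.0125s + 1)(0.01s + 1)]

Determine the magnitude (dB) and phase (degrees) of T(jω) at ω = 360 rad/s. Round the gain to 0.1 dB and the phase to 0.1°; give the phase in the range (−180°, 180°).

At ω = 360 rad/s:
zero (1 + j360·0.02) = 1 + j7.2 → |·| ≈ 7.2691, ∠ ≈ 82.09°
pole (1 + j360·0.0125) = 1 + j4.5 → |·| ≈ 4.6098, ∠ ≈ 77.47°
pole (1 + j360·0.01) = 1 + j3.6 → |·| ≈ 3.7363, ∠ ≈ 74.48°
|T| = 0.625 · 7.2691 / (4.6098 · 3.7363) ≈ 0.26378
Gain = 20 log₁₀(0.26378) ≈ -11.58 dB
∠T = (82.09°) − (77.47° + 74.48°) = -69.86°

-11.6 dB, -69.9°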